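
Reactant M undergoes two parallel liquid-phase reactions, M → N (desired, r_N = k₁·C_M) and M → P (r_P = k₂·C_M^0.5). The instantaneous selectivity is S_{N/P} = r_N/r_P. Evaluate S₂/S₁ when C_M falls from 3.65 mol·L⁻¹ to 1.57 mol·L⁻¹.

0.656

S_{N/P} = (k₁/k₂)·C_M^0.5, so S₂/S₁ = (C_{M,2}/C_{M,1})^0.5.
= (1.57/3.65)^0.5 = (0.4301)^0.5 = 0.656.
Selectivity toward N falls as C_M falls — high-concentration operation is favoured.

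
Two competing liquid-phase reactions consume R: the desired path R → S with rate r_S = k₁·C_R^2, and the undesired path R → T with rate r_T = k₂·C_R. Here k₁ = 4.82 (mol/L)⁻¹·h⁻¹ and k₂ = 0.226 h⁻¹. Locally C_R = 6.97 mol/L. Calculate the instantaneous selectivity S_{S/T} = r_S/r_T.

S_{S/T} = r_S/r_T = (k₁·C_R^2)/(k₂·C_R) = (k₁/k₂)·C_R.
= (4.82×6.970^2) / (0.226×6.970) = 234.2/1.575 = 149.
Since the desired path is higher order in R, keeping C_R high (PFR or concentrated feed) favours S.

149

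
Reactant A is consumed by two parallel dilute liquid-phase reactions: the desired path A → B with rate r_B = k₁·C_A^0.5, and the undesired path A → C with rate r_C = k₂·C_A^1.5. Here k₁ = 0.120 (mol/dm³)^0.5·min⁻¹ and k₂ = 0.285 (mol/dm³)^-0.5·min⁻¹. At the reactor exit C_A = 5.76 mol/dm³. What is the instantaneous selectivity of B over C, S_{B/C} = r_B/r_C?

0.0731

S_{B/C} = r_B/r_C = (k₁·C_A^0.5)/(k₂·C_A^1.5) = (k₁/k₂)·C_A⁻¹.
= (0.120×5.760^0.5) / (0.285×5.760^1.5) = 0.2880/3.940 = 0.0731.
The undesired path is higher order in A, so low C_A (CSTR or dilute feed) favours B.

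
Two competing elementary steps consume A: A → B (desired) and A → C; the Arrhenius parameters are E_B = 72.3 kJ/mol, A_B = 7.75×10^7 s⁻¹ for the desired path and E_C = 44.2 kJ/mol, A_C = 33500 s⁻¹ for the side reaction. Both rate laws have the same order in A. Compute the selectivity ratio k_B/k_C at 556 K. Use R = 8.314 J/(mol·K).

Since both paths have the same order in A, the concentration cancels and S_{B/C} = k_B/k_C = (A_B/A_C)·exp[(E_C−E_B)/(RT)].
(E_C−E_B)/(RT) = (44.2−72.3)×10³/(8.314×556) = -28100/4623 = -6.079.
k_B/k_C = (7.75×10^7/33500)·exp(-6.079) = 2313 × 0.002291 = 5.30.
Since E_B > E_C, raising the temperature improves selectivity toward B.

5.30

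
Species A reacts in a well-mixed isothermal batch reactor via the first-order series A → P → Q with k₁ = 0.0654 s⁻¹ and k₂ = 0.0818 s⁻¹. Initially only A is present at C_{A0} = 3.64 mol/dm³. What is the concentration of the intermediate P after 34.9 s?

For first-order series with pure A initially, C_P(t) = k₁C_{A0}/(k₂−k₁)·(e^(−k₁t) − e^(−k₂t)).
e^(−k₁t) = e^(−0.0654×34.9) = e^(−2.282) = 0.1020; e^(−k₂t) = e^(−2.855) = 0.05757.
C_P = 0.0654×3.64/(0.0818−0.0654) × (0.1020−0.05757) = 14.52×0.04447 = 0.6455 mol/dm³.

0.645 mol/dm³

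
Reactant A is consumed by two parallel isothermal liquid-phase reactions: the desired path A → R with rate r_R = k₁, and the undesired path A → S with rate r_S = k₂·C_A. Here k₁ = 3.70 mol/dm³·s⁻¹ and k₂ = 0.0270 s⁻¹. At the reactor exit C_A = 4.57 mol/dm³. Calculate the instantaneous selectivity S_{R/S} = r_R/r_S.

30.0

S_{R/S} = r_R/r_S = (k₁)/(k₂·C_A) = (k₁/k₂)·C_A⁻¹.
= (3.70) / (0.0270×4.570) = 3.700/0.1234 = 30.0.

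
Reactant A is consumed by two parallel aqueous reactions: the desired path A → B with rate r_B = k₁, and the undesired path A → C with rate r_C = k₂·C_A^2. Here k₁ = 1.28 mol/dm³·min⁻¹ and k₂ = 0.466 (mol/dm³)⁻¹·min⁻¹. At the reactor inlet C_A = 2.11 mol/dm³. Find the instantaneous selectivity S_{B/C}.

S_{B/C} = r_B/r_C = (k₁)/(k₂·C_A^2) = (k₁/k₂)·C_A^-2.
= (1.28) / (0.466×2.110^2) = 1.280/2.075 = 0.617.
The undesired path is higher order in A, so low C_A (CSTR or dilute feed) favours B.

0.617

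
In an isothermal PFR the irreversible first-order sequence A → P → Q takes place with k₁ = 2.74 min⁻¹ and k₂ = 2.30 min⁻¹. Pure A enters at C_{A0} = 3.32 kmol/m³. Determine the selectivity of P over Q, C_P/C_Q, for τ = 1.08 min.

For first-order series with pure A initially, C_P(τ) = k₁C_{A0}/(k₂−k₁)·(e^(−k₁τ) − e^(−k₂τ)).
e^(−k₁τ) = e^(−2.74×1.08) = e^(−2.959) = 0.05186; e^(−k₂τ) = e^(−2.484) = 0.08341.
C_P = 2.74×3.32/(2.30−2.74) × (0.05186−0.08341) = (-20.67)×(-0.03155) = 0.6523 kmol/m³.
C_A = C_{A0}e^(−k₁τ) = 0.1722 kmol/m³, so C_Q = C_{A0}−C_A−C_P = 2.496 kmol/m³; C_P/C_Q = 0.261.

0.261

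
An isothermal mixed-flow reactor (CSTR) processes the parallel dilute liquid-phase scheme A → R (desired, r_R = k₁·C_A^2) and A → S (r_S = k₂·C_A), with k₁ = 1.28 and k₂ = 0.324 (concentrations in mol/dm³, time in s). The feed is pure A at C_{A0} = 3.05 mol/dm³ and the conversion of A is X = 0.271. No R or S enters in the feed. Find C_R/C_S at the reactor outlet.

8.78

Exit C_A = C_{A0}(1−X) = 3.05×0.729 = 2.223 mol/dm³.
Rates in a CSTR are evaluated at the outlet concentration: r_R = 1.28×2.223^2 = 6.328, r_S = 0.324×2.223 = 0.7204.
Overall selectivity = C_R/C_S = r_Rτ/(r_Sτ) = r_R/r_S = 8.78.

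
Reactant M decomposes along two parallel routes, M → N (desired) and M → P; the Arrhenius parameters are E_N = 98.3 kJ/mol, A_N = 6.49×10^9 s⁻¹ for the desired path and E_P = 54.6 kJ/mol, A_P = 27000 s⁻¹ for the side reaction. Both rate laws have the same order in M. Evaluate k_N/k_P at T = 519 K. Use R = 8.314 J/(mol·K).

9.61

With equal orders, S_{N/P} = k_N/k_P = (A_N/A_P)·exp[(E_P−E_N)/(RT)].
(E_P−E_N)/(RT) = (54.6−98.3)×10³/(8.314×519) = -43700/4315 = -10.13.
k_N/k_P = (6.49×10^9/27000)·exp(-10.13) = 2.404×10^5 × 3.996×10^-5 = 9.61.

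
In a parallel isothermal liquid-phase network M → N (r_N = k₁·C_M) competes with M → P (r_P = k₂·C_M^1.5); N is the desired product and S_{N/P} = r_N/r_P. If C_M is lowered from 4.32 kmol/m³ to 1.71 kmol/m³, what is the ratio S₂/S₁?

S_{N/P} = (k₁/k₂)·C_M^-0.5, so S₂/S₁ = (C_{M,2}/C_{M,1})^-0.5.
= (1.71/4.32)^(-0.5) = (0.3958)^(-0.5) = 1.59.
Selectivity toward N rises as C_M falls — low-concentration operation is favoured.

1.59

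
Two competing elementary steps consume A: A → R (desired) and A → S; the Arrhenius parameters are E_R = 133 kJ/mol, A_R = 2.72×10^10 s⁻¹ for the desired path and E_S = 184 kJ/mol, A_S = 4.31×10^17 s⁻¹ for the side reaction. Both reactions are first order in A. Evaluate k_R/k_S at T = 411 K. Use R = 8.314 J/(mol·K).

0.191

Since both paths have the same order in A, the concentration cancels and S_{R/S} = k_R/k_S = (A_R/A_S)·exp[(E_S−E_R)/(RT)].
(E_S−E_R)/(RT) = (184−133)×10³/(8.314×411) = 51000/3417 = 14.93.
k_R/k_S = (2.72×10^10/4.31×10^17)·exp(14.93) = 6.311×10^-8 × 3.033×10^6 = 0.191.
Since E_R < E_S, lowering the temperature improves selectivity toward R.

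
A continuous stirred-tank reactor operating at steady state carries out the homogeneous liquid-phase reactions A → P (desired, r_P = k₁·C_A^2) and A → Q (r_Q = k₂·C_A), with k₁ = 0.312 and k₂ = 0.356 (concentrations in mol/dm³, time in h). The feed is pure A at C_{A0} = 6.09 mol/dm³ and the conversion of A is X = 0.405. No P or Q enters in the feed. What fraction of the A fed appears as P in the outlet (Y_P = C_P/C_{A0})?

0.308

Exit C_A = C_{A0}(1−X) = 6.09×0.595 = 3.624 mol/dm³.
Rates in a CSTR are evaluated at the outlet concentration: r_P = 0.312×3.624^2 = 4.097, r_Q = 0.356×3.624 = 1.290.
Fraction of consumed A going to P: r_P/(r_P+r_Q) = 0.7605.
C_P = 0.7605·C_{A0}·X = 0.7605×6.09×0.405 = 1.88 mol/dm³; Y_P = C_P/C_{A0} = 0.308.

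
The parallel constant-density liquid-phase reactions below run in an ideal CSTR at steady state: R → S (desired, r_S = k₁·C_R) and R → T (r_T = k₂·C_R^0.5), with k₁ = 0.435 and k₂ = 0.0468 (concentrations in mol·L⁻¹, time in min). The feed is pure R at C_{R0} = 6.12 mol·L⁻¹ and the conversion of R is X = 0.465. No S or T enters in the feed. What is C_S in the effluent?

2.69 mol·L⁻¹

Exit C_R = C_{R0}(1−X) = 6.12×0.535 = 3.274 mol·L⁻¹.
Rates in a CSTR are evaluated at the outlet concentration: r_S = 0.435×3.274 = 1.424, r_T = 0.0468×3.274^0.5 = 0.08468.
Fraction of consumed R going to S: r_S/(r_S+r_T) = 0.9439.
C_S = 0.9439·C_{R0}·X = 0.9439×6.12×0.465 = 2.69 mol·L⁻¹.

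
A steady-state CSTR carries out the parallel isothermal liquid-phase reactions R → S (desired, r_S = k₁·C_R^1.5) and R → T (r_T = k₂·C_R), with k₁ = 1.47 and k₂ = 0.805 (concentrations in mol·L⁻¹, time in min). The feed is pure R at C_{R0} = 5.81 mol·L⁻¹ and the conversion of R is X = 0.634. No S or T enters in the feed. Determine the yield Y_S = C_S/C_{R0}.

0.461

Exit C_R = C_{R0}(1−X) = 5.81×0.366 = 2.126 mol·L⁻¹.
In a CSTR the entire volume is at exit conditions, so r_S = 1.47×2.126^1.5 = 4.558 and r_T = 0.805×2.126 = 1.712.
Fraction of consumed R going to S: r_S/(r_S+r_T) = 0.7270.
C_S = 0.7270·C_{R0}·X = 0.7270×5.81×0.634 = 2.68 mol·L⁻¹; Y_S = C_S/C_{R0} = 0.461.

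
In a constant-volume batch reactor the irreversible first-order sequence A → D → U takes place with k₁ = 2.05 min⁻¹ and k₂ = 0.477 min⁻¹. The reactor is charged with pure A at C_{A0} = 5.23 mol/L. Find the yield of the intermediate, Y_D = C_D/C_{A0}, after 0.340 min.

Solving the coupled first-order balances gives C_D(t) = [k₁/(k₂−k₁)]·C_{A0}·(e^(−k₁t) − e^(−k₂t)).
e^(−k₁t) = e^(−2.05×0.340) = e^(−0.6970) = 0.4981; e^(−k₂t) = e^(−0.1622) = 0.8503.
C_D = 2.05×5.23/(0.477−2.05) × (0.4981−0.8503) = (-6.816)×(-0.3522) = 2.401 mol/L.
Y_D = C_D/C_{A0} = 2.401/5.23 = 0.459.

0.459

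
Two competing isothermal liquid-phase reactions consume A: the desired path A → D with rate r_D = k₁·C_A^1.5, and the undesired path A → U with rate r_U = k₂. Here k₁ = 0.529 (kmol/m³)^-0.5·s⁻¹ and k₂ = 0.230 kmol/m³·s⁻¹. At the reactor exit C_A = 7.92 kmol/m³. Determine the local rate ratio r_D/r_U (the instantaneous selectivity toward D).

51.3

S_{D/U} = r_D/r_U = (k₁·C_A^1.5)/(k₂) = (k₁/k₂)·C_A^1.5.
= (0.529×7.920^1.5) / (0.230) = 11.79/0.2300 = 51.3.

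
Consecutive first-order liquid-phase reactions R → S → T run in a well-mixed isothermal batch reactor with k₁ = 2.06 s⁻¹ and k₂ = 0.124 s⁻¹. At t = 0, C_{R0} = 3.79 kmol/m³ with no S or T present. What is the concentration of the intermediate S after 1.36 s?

Solving the coupled first-order balances gives C_S(t) = [k₁/(k₂−k₁)]·C_{R0}·(e^(−k₁t) − e^(−k₂t)).
e^(−k₁t) = e^(−2.06×1.36) = e^(−2.802) = 0.06071; e^(−k₂t) = e^(−0.1686) = 0.8448.
C_S = 2.06×3.79/(0.124−2.06) × (0.06071−0.8448) = (-4.033)×(-0.7841) = 3.162 kmol/m³.

3.16 kmol/m³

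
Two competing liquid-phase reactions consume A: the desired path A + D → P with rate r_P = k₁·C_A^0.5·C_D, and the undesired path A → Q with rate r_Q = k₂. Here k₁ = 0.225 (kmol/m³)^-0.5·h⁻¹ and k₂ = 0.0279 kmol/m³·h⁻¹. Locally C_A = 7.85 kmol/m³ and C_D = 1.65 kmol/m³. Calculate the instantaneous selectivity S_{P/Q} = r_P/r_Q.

S_{P/Q} = r_P/r_Q = (k₁·C_A^0.5·C_D)/(k₂) = (k₁/k₂)·C_A^0.5·C_D.
= (0.225×7.850^0.5×1.650) / (0.0279) = 1.040/0.02790 = 37.3.

37.3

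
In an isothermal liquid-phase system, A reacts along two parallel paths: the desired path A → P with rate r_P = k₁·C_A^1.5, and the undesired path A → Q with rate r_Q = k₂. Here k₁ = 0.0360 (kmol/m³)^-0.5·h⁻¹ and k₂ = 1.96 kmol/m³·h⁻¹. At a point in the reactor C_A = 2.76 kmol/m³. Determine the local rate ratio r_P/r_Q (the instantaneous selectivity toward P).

S_{P/Q} = r_P/r_Q = (k₁·C_A^1.5)/(k₂) = (k₁/k₂)·C_A^1.5.
= (0.0360×2.760^1.5) / (1.96) = 0.1651/1.960 = 0.0842.

0.0842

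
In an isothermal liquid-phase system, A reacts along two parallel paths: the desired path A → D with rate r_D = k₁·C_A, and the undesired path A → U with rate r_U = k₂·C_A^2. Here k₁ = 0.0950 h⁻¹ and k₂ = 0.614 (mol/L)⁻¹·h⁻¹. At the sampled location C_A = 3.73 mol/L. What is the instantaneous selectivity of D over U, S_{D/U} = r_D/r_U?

S_{D/U} = r_D/r_U = (k₁·C_A)/(k₂·C_A^2) = (k₁/k₂)·C_A⁻¹.
= (0.0950×3.730) / (0.614×3.730^2) = 0.3543/8.543 = 0.0415.
The undesired path is higher order in A, so low C_A (CSTR or dilute feed) favours D.

0.0415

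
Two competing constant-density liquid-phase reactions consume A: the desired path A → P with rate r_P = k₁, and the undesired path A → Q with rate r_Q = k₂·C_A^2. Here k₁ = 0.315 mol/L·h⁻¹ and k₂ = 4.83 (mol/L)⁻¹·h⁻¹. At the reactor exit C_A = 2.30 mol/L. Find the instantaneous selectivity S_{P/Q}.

0.0123

S_{P/Q} = r_P/r_Q = (k₁)/(k₂·C_A^2) = (k₁/k₂)·C_A^-2.
= (0.315) / (4.83×2.300^2) = 0.3150/25.55 = 0.0123.
The undesired path is higher order in A, so low C_A (CSTR or dilute feed) favours P.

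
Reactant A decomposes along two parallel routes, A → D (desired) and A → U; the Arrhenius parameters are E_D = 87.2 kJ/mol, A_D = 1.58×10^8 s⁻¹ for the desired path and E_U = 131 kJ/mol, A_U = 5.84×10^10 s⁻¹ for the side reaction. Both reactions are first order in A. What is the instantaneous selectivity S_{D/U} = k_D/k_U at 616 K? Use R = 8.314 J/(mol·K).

With equal orders, S_{D/U} = k_D/k_U = (A_D/A_U)·exp[(E_U−E_D)/(RT)].
(E_U−E_D)/(RT) = (131−87.2)×10³/(8.314×616) = 43800/5121 = 8.552.
k_D/k_U = (1.58×10^8/5.84×10^10)·exp(8.552) = 0.002705 × 5179 = 14.0.

14.0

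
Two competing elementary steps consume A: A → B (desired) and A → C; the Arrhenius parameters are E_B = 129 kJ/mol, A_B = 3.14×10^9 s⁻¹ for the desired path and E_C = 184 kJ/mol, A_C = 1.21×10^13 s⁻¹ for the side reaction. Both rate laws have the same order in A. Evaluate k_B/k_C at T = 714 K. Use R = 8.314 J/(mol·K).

With equal orders, S_{B/C} = k_B/k_C = (A_B/A_C)·exp[(E_C−E_B)/(RT)].
(E_C−E_B)/(RT) = (184−129)×10³/(8.314×714) = 55000/5936 = 9.265.
k_B/k_C = (3.14×10^9/1.21×10^13)·exp(9.265) = 2.595×10^-4 × 10564 = 2.74.
Since E_B < E_C, lowering the temperature improves selectivity toward B.

2.74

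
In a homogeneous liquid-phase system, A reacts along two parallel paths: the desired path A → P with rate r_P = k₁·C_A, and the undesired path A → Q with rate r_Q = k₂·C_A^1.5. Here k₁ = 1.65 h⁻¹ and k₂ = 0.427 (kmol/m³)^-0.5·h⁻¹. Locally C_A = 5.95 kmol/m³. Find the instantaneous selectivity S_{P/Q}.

S_{P/Q} = r_P/r_Q = (k₁·C_A)/(k₂·C_A^1.5) = (k₁/k₂)·C_A^-0.5.
= (1.65×5.950) / (0.427×5.950^1.5) = 9.817/6.197 = 1.58.
The undesired path is higher order in A, so low C_A (CSTR or dilute feed) favours P.

1.58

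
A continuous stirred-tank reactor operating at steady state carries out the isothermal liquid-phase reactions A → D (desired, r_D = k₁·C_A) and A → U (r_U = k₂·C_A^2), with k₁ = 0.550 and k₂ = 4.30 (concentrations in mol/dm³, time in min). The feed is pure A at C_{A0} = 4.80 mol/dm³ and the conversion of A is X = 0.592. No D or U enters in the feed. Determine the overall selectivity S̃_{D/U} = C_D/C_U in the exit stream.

0.0653

Exit C_A = C_{A0}(1−X) = 4.80×0.408 = 1.958 mol/dm³.
Rates in a CSTR are evaluated at the outlet concentration: r_D = 0.550×1.958 = 1.077, r_U = 4.30×1.958^2 = 16.49.
Overall selectivity = C_D/C_U = r_Dτ/(r_Uτ) = r_D/r_U = 0.0653.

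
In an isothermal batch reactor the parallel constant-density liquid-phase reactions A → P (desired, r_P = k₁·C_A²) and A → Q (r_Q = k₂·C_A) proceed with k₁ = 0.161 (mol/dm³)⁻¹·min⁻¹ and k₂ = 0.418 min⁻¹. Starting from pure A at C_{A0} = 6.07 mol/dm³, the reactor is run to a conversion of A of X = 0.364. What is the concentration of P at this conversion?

1.45 mol/dm³

C_A = C_{A0}(1−X) = 3.861 mol/dm³.
Along a PFR/batch, dC_Q/dC_A = −r_Q/(r_P+r_Q) = −k₂/(k₂+k₁·C_A).
Integrating from C_{A0} to C_A: C_Q = (0.418/0.161)·ln[(0.418+0.161·6.07)/(0.418+0.161·3.86)] = 2.596·ln(1.395/1.040) = 0.7641 mol/dm³.
Then C_P = (C_{A0}−C_A) − C_Q = 2.209 − 0.7641 = 1.445 mol/dm³.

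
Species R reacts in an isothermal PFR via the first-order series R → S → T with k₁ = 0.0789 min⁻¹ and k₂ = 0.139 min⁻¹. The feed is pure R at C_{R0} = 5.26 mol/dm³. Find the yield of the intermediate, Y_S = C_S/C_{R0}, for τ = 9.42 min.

The intermediate concentration in a first-order A→B→C sequence is C_S = k₁C_{R0}(e^(−k₁τ) − e^(−k₂τ))/(k₂−k₁).
e^(−k₁τ) = e^(−0.0789×9.42) = e^(−0.7432) = 0.4756; e^(−k₂τ) = e^(−1.309) = 0.2700.
C_S = 0.0789×5.26/(0.139−0.0789) × (0.4756−0.2700) = 6.905×0.2056 = 1.420 mol/dm³.
Y_S = C_S/C_{R0} = 1.420/5.26 = 0.270.

0.270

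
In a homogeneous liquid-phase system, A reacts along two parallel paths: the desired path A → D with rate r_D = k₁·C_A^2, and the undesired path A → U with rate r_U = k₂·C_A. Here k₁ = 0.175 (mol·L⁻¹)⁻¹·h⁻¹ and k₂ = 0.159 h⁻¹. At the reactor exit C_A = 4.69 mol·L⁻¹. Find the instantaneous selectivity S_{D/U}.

S_{D/U} = r_D/r_U = (k₁·C_A^2)/(k₂·C_A) = (k₁/k₂)·C_A.
= (0.175×4.690^2) / (0.159×4.690) = 3.849/0.7457 = 5.16.
Since the desired path is higher order in A, keeping C_A high (PFR or concentrated feed) favours D.

5.16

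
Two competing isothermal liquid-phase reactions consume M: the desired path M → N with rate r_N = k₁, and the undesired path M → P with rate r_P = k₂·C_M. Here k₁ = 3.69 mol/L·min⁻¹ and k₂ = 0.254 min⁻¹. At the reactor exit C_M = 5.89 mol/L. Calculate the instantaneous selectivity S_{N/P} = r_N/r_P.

2.47

S_{N/P} = r_N/r_P = (k₁)/(k₂·C_M) = (k₁/k₂)·C_M⁻¹.
= (3.69) / (0.254×5.890) = 3.690/1.496 = 2.47.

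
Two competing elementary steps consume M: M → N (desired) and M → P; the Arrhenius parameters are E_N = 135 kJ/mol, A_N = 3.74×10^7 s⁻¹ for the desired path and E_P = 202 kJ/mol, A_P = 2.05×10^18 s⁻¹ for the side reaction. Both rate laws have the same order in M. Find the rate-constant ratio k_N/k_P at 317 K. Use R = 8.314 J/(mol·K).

2.00

With equal orders, S_{N/P} = k_N/k_P = (A_N/A_P)·exp[(E_P−E_N)/(RT)].
(E_P−E_N)/(RT) = (202−135)×10³/(8.314×317) = 67000/2636 = 25.42.
k_N/k_P = (3.74×10^7/2.05×10^18)·exp(25.42) = 1.824×10^-11 × 1.098×10^11 = 2.00.
Since E_N < E_P, lowering the temperature improves selectivity toward N.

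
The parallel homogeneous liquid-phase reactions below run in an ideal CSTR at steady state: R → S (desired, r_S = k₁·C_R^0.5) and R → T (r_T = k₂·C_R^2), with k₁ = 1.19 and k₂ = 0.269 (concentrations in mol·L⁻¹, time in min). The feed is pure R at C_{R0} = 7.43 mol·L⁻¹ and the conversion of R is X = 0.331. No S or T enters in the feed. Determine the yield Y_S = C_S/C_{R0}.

Exit C_R = C_{R0}(1−X) = 7.43×0.669 = 4.971 mol·L⁻¹.
Rates in a CSTR are evaluated at the outlet concentration: r_S = 1.19×4.971^0.5 = 2.653, r_T = 0.269×4.971^2 = 6.646.
Fraction of consumed R going to S: r_S/(r_S+r_T) = 0.2853.
C_S = 0.2853·C_{R0}·X = 0.2853×7.43×0.331 = 0.702 mol·L⁻¹; Y_S = C_S/C_{R0} = 0.0944.

0.0944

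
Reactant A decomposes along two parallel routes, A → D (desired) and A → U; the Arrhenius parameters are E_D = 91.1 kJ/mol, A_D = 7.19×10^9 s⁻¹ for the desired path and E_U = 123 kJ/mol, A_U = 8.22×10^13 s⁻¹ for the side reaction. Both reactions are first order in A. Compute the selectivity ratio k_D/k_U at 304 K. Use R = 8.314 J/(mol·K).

k_D/k_U = (A_D/A_U)·exp[−(E_D−E_U)/(RT)] = (A_D/A_U)·exp[(E_U−E_D)/(RT)].
(E_U−E_D)/(RT) = (123−91.1)×10³/(8.314×304) = 31900/2527 = 12.62.
k_D/k_U = (7.19×10^9/8.22×10^13)·exp(12.62) = 8.747×10^-5 × 3.030×10^5 = 26.5.

26.5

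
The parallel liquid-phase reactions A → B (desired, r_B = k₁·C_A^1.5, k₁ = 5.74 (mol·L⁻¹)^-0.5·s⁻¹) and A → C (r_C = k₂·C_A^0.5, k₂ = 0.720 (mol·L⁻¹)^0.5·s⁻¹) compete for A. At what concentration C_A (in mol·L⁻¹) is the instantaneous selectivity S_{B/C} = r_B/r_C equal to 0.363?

0.0455 mol·L⁻¹

S_{B/C} = (k₁/k₂)·C_A ⇒ C_A = S·k₂/k₁.
= 0.363×0.720/5.74 = 0.0455 mol·L⁻¹.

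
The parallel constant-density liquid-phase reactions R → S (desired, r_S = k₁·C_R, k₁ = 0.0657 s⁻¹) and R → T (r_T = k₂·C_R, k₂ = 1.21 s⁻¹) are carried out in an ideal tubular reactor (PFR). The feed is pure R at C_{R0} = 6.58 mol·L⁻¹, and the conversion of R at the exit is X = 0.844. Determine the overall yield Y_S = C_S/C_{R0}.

C_R = C_{R0}(1−X) = 1.026 mol·L⁻¹.
Both paths are first order in R, so the instantaneous fraction to S is constant: dC_S/d(−C_R) = k₁/(k₁+k₂) = 0.05150.
C_S = 0.05150·(C_{R0}−C_R) = 0.05150×5.554 = 0.286 mol·L⁻¹.
Y_S = C_S/C_{R0} = 0.2860/6.58 = 0.0435.

0.0435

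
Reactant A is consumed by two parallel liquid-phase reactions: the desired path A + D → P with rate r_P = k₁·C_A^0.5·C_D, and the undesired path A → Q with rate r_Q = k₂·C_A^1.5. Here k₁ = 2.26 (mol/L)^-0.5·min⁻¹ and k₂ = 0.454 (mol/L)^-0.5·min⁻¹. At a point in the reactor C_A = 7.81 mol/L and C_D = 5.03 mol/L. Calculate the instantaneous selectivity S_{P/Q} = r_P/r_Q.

3.21

S_{P/Q} = r_P/r_Q = (k₁·C_A^0.5·C_D)/(k₂·C_A^1.5) = (k₁/k₂)·C_A⁻¹·C_D.
= (2.26×7.810^0.5×5.030) / (0.454×7.810^1.5) = 31.77/9.909 = 3.21.
The undesired path is higher order in A, so low C_A (CSTR or dilute feed) favours P.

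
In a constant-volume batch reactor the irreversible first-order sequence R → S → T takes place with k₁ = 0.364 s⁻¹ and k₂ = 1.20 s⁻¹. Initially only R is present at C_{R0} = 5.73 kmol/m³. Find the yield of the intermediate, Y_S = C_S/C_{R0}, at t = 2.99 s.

For first-order series with pure R initially, C_S(t) = k₁C_{R0}/(k₂−k₁)·(e^(−k₁t) − e^(−k₂t)).
e^(−k₁t) = e^(−0.364×2.99) = e^(−1.088) = 0.3368; e^(−k₂t) = e^(−3.588) = 0.02765.
C_S = 0.364×5.73/(1.20−0.364) × (0.3368−0.02765) = 2.495×0.3091 = 0.7712 kmol/m³.
Y_S = C_S/C_{R0} = 0.7712/5.73 = 0.135.

0.135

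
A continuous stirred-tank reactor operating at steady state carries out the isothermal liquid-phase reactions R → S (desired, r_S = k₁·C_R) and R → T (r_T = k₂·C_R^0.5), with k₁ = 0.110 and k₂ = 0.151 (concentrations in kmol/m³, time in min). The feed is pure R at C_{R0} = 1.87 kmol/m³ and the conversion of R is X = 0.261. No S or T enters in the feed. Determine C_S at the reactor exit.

0.225 kmol/m³

Exit C_R = C_{R0}(1−X) = 1.87×0.739 = 1.382 kmol/m³.
In a CSTR the entire volume is at exit conditions, so r_S = 0.110×1.382 = 0.1520 and r_T = 0.151×1.382^0.5 = 0.1775.
Fraction of consumed R going to S: r_S/(r_S+r_T) = 0.4613.
C_S = 0.4613·C_{R0}·X = 0.4613×1.87×0.261 = 0.225 kmol/m³.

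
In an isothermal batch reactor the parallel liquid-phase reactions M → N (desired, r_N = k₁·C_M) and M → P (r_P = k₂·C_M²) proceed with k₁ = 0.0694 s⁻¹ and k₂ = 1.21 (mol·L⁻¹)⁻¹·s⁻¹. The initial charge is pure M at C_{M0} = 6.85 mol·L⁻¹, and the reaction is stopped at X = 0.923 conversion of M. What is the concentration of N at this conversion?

C_M = C_{M0}(1−X) = 0.5274 mol·L⁻¹.
Along a PFR/batch, dC_N/dC_M = −r_N/(r_N+r_P) = −k₁/(k₁+k₂·C_M).
Integrating from C_{M0} to C_M: C_N = (0.0694/1.21)·ln[(0.0694+1.21·6.85)/(0.0694+1.21·0.527)] = 0.05736·ln(8.358/0.7076) = 0.1416 mol·L⁻¹.

0.142 mol·L⁻¹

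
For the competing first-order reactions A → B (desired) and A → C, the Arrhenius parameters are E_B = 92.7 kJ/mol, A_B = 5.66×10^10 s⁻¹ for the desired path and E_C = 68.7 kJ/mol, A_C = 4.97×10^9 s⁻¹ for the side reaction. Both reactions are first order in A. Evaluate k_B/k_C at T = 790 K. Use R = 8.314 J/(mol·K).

With equal orders, S_{B/C} = k_B/k_C = (A_B/A_C)·exp[(E_C−E_B)/(RT)].
(E_C−E_B)/(RT) = (68.7−92.7)×10³/(8.314×790) = -24000/6568 = -3.654.
k_B/k_C = (5.66×10^10/4.97×10^9)·exp(-3.654) = 11.39 × 0.02589 = 0.295.

0.295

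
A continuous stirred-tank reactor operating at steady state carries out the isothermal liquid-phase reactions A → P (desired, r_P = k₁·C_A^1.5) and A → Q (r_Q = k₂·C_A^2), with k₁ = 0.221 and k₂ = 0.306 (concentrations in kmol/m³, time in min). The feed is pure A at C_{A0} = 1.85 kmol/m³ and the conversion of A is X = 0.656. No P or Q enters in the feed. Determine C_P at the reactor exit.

Exit C_A = C_{A0}(1−X) = 1.85×0.344 = 0.6364 kmol/m³.
A CSTR operates uniformly at the exit composition, giving r_P = 0.1122 and r_Q = 0.1239 (each k·C_A^n at C_A = 0.6364).
Fraction of consumed A going to P: r_P/(r_P+r_Q) = 0.4752.
C_P = 0.4752·C_{A0}·X = 0.4752×1.85×0.656 = 0.577 kmol/m³.

0.577 kmol/m³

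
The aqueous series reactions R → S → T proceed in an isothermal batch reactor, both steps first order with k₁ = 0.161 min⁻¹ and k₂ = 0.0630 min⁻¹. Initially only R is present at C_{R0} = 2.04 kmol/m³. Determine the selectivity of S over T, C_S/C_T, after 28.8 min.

0.341

The intermediate concentration in a first-order A→B→C sequence is C_S = k₁C_{R0}(e^(−k₁t) − e^(−k₂t))/(k₂−k₁).
e^(−k₁t) = e^(−0.161×28.8) = e^(−4.637) = 0.009689; e^(−k₂t) = e^(−1.814) = 0.1629.
C_S = 0.161×2.04/(0.0630−0.161) × (0.009689−0.1629) = (-3.351)×(-0.1532) = 0.5136 kmol/m³.
C_R = C_{R0}e^(−k₁t) = 0.01976 kmol/m³, so C_T = C_{R0}−C_R−C_S = 1.507 kmol/m³; C_S/C_T = 0.341.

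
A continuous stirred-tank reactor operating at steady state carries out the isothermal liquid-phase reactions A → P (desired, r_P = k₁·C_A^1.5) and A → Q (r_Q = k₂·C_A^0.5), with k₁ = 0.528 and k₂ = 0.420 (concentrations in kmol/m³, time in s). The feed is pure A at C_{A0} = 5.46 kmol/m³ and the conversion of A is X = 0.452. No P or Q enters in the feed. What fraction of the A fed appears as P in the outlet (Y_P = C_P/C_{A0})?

Exit C_A = C_{A0}(1−X) = 5.46×0.548 = 2.992 kmol/m³.
A CSTR operates uniformly at the exit composition, giving r_P = 2.733 and r_Q = 0.7265 (each k·C_A^n at C_A = 2.992).
Fraction of consumed A going to P: r_P/(r_P+r_Q) = 0.7900.
C_P = 0.7900·C_{A0}·X = 0.7900×5.46×0.452 = 1.95 kmol/m³; Y_P = C_P/C_{A0} = 0.357.

0.357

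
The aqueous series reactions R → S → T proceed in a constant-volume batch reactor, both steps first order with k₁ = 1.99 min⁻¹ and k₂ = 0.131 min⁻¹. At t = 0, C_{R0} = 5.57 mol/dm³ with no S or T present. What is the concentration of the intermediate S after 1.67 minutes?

4.58 mol/dm³

The intermediate concentration in a first-order A→B→C sequence is C_S = k₁C_{R0}(e^(−k₁t) − e^(−k₂t))/(k₂−k₁).
e^(−k₁t) = e^(−1.99×1.67) = e^(−3.323) = 0.03603; e^(−k₂t) = e^(−0.2188) = 0.8035.
C_S = 1.99×5.57/(0.131−1.99) × (0.03603−0.8035) = (-5.963)×(-0.7675) = 4.576 mol/dm³.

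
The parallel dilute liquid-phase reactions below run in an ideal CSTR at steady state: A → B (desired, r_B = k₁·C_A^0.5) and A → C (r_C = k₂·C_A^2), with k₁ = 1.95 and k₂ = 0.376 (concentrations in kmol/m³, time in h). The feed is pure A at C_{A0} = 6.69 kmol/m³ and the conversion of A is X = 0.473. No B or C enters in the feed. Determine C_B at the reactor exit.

Exit C_A = C_{A0}(1−X) = 6.69×0.527 = 3.526 kmol/m³.
In a CSTR the entire volume is at exit conditions, so r_B = 1.95×3.526^0.5 = 3.661 and r_C = 0.376×3.526^2 = 4.674.
Fraction of consumed A going to B: r_B/(r_B+r_C) = 0.4393.
C_B = 0.4393·C_{A0}·X = 0.4393×6.69×0.473 = 1.39 kmol/m³.

1.39 kmol/m³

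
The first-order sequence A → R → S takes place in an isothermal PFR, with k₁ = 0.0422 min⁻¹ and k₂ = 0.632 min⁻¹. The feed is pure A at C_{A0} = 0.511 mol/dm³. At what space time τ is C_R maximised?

The intermediate peaks when r₁ = r₂, i.e. k₁e^(−k₁τ) = k₂e^(−k₂τ), giving τ_opt = ln(k₂/k₁)/(k₂−k₁).
= ln(0.632/0.0422)/(0.632−0.0422) = ln(14.98)/0.5898 = 2.706/0.5898 = 4.59 min.

4.59 min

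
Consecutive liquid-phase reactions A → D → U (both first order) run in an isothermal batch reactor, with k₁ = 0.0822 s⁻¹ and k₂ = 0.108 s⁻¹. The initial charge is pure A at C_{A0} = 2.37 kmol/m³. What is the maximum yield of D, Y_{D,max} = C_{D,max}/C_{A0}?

0.319

Evaluating C_D at t_opt = ln(k₂/k₁)/(k₂−k₁) gives C_{D,max}/C_{A0} = (k₁/k₂)^[k₂/(k₂−k₁)].
= (0.0822/0.108)^(0.108/(0.108−0.0822)) = (0.7611)^(4.186) = 0.3190.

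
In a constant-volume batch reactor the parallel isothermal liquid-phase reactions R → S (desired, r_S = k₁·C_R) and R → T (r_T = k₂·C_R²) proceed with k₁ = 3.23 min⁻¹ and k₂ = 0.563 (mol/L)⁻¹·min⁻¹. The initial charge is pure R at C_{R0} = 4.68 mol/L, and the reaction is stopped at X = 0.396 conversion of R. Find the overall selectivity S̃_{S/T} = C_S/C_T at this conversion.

C_R = C_{R0}(1−X) = 2.827 mol/L.
Along a PFR/batch, dC_S/dC_R = −r_S/(r_S+r_T) = −k₁/(k₁+k₂·C_R).
Integrating from C_{R0} to C_R: C_S = (3.23/0.563)·ln[(3.23+0.563·4.68)/(3.23+0.563·2.83)] = 5.737·ln(5.865/4.821) = 1.124 mol/L.
C_T = (C_{R0}−C_R)−C_S = 0.7294 mol/L; S̃_{S/T} = 1.124/0.7294 = 1.54.

1.54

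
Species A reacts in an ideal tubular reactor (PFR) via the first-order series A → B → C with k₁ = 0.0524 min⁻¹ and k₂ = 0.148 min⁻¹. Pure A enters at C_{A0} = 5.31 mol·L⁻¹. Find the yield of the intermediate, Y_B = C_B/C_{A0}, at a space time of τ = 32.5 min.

The intermediate concentration in a first-order A→B→C sequence is C_B = k₁C_{A0}(e^(−k₁τ) − e^(−k₂τ))/(k₂−k₁).
e^(−k₁τ) = e^(−0.0524×32.5) = e^(−1.703) = 0.1821; e^(−k₂τ) = e^(−4.810) = 0.008148.
C_B = 0.0524×5.31/(0.148−0.0524) × (0.1821−0.008148) = 2.911×0.1740 = 0.5064 mol·L⁻¹.
Y_B = C_B/C_{A0} = 0.5064/5.31 = 0.0954.

0.0954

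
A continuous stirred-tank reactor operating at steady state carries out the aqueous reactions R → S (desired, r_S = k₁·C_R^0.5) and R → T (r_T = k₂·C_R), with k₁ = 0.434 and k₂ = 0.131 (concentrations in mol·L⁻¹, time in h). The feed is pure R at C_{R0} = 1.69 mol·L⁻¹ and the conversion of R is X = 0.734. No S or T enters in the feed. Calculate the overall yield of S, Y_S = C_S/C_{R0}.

Exit C_R = C_{R0}(1−X) = 1.69×0.266 = 0.4495 mol·L⁻¹.
Rates in a CSTR are evaluated at the outlet concentration: r_S = 0.434×0.4495^0.5 = 0.2910, r_T = 0.131×0.4495 = 0.05889.
Fraction of consumed R going to S: r_S/(r_S+r_T) = 0.8317.
C_S = 0.8317·C_{R0}·X = 0.8317×1.69×0.734 = 1.03 mol·L⁻¹; Y_S = C_S/C_{R0} = 0.610.

0.610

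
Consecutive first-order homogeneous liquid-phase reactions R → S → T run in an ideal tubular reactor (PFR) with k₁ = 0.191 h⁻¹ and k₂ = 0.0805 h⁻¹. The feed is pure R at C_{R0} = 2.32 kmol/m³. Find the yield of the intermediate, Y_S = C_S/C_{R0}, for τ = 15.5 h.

For first-order series with pure R initially, C_S(τ) = k₁C_{R0}/(k₂−k₁)·(e^(−k₁τ) − e^(−k₂τ)).
e^(−k₁τ) = e^(−0.191×15.5) = e^(−2.961) = 0.05179; e^(−k₂τ) = e^(−1.248) = 0.2872.
C_S = 0.191×2.32/(0.0805−0.191) × (0.05179−0.2872) = (-4.010)×(-0.2354) = 0.9438 kmol/m³.
Y_S = C_S/C_{R0} = 0.9438/2.32 = 0.407.

0.407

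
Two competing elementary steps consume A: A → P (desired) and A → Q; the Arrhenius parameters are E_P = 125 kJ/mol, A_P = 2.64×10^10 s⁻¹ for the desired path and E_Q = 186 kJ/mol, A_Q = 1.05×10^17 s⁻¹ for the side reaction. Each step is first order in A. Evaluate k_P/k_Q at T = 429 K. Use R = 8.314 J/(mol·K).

Since both paths have the same order in A, the concentration cancels and S_{P/Q} = k_P/k_Q = (A_P/A_Q)·exp[(E_Q−E_P)/(RT)].
(E_Q−E_P)/(RT) = (186−125)×10³/(8.314×429) = 61000/3567 = 17.10.
k_P/k_Q = (2.64×10^10/1.05×10^17)·exp(17.10) = 2.514×10^-7 × 2.677×10^7 = 6.73.
Since E_P < E_Q, lowering the temperature improves selectivity toward P.

6.73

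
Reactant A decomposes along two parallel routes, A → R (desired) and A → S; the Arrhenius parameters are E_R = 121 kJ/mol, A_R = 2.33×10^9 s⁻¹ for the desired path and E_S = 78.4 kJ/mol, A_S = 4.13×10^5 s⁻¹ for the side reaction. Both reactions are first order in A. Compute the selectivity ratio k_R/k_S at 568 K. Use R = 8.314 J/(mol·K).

k_R/k_S = (A_R/A_S)·exp[−(E_R−E_S)/(RT)] = (A_R/A_S)·exp[(E_S−E_R)/(RT)].
(E_S−E_R)/(RT) = (78.4−121)×10³/(8.314×568) = -42600/4722 = -9.021.
k_R/k_S = (2.33×10^9/4.13×10^5)·exp(-9.021) = 5642 × 1.209×10^-4 = 0.682.

0.682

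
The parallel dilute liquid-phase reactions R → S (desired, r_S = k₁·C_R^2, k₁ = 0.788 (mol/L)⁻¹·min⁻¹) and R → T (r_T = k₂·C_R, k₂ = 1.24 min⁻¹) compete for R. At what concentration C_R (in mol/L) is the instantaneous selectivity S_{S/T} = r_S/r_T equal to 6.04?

S_{S/T} = (k₁/k₂)·C_R ⇒ C_R = S·k₂/k₁.
= 6.04×1.24/0.788 = 9.50 mol/L.

9.50 mol/L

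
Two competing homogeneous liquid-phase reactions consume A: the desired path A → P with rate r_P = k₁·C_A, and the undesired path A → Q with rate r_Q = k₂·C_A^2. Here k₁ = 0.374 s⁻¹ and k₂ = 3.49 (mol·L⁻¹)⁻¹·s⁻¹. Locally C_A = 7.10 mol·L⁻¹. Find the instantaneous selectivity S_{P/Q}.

S_{P/Q} = r_P/r_Q = (k₁·C_A)/(k₂·C_A^2) = (k₁/k₂)·C_A⁻¹.
= (0.374×7.100) / (3.49×7.100^2) = 2.655/175.9 = 0.0151.

0.0151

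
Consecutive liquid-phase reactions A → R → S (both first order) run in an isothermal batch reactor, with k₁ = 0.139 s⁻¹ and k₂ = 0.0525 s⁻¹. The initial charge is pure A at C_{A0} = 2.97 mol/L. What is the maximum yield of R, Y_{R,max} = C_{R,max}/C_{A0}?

For a first-order series the maximum intermediate yield is C_{R,max}/C_{A0} = (k₁/k₂)^[k₂/(k₂−k₁)].
= (0.139/0.0525)^(0.0525/(0.0525−0.139)) = (2.648)^(-0.6069) = 0.5538.

0.554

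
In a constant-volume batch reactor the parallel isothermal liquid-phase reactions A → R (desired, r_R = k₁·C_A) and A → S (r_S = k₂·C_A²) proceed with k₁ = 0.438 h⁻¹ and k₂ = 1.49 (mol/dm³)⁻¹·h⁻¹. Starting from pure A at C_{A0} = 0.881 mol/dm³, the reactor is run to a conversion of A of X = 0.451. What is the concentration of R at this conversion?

C_A = C_{A0}(1−X) = 0.4837 mol/dm³.
Along a PFR/batch, dC_R/dC_A = −r_R/(r_R+r_S) = −k₁/(k₁+k₂·C_A).
Integrating from C_{A0} to C_A: C_R = (0.438/1.49)·ln[(0.438+1.49·0.881)/(0.438+1.49·0.484)] = 0.2940·ln(1.751/1.159) = 0.1213 mol/dm³.

0.121 mol/dm³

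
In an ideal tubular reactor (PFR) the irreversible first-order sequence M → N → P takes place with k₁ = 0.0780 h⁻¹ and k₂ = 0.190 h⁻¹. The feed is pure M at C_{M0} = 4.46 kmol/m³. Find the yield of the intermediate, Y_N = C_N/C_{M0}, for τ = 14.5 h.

Solving the coupled first-order balances gives C_N(τ) = [k₁/(k₂−k₁)]·C_{M0}·(e^(−k₁τ) − e^(−k₂τ)).
e^(−k₁τ) = e^(−0.0780×14.5) = e^(−1.131) = 0.3227; e^(−k₂τ) = e^(−2.755) = 0.06361.
C_N = 0.0780×4.46/(0.190−0.0780) × (0.3227−0.06361) = 3.106×0.2591 = 0.8048 kmol/m³.
Y_N = C_N/C_{M0} = 0.8048/4.46 = 0.180.

0.180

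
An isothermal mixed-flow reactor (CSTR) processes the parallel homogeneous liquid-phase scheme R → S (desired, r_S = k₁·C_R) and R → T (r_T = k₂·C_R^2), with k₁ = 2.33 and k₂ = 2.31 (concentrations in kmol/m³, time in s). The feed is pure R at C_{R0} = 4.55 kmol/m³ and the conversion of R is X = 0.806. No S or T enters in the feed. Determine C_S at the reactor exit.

1.96 kmol/m³

Exit C_R = C_{R0}(1−X) = 4.55×0.194 = 0.8827 kmol/m³.
In a CSTR the entire volume is at exit conditions, so r_S = 2.33×0.8827 = 2.057 and r_T = 2.31×0.8827^2 = 1.800.
Fraction of consumed R going to S: r_S/(r_S+r_T) = 0.5333.
C_S = 0.5333·C_{R0}·X = 0.5333×4.55×0.806 = 1.96 kmol/m³.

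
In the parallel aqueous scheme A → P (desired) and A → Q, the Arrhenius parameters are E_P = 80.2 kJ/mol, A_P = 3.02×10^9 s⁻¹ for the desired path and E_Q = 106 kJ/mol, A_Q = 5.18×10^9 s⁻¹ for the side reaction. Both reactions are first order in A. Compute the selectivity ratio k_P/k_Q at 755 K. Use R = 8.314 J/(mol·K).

35.5

Since both paths have the same order in A, the concentration cancels and S_{P/Q} = k_P/k_Q = (A_P/A_Q)·exp[(E_Q−E_P)/(RT)].
(E_Q−E_P)/(RT) = (106−80.2)×10³/(8.314×755) = 25800/6277 = 4.110.
k_P/k_Q = (3.02×10^9/5.18×10^9)·exp(4.110) = 0.5830 × 60.96 = 35.5.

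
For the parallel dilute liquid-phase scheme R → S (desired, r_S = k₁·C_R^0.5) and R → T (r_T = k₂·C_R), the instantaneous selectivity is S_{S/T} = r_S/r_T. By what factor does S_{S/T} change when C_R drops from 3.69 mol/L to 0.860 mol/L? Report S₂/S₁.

S_{S/T} = (k₁/k₂)·C_R^-0.5, so S₂/S₁ = (C_{R,2}/C_{R,1})^-0.5.
= (0.860/3.69)^(-0.5) = (0.2331)^(-0.5) = 2.07.

2.07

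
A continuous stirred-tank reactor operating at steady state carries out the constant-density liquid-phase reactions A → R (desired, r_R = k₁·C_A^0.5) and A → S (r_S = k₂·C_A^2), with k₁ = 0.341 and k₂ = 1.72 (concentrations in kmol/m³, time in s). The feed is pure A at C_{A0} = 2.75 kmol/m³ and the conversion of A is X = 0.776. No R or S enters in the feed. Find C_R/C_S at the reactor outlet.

0.410

Exit C_A = C_{A0}(1−X) = 2.75×0.224 = 0.6160 kmol/m³.
A CSTR operates uniformly at the exit composition, giving r_R = 0.2676 and r_S = 0.6527 (each k·C_A^n at C_A = 0.6160).
Overall selectivity = C_R/C_S = r_Rτ/(r_Sτ) = r_R/r_S = 0.410.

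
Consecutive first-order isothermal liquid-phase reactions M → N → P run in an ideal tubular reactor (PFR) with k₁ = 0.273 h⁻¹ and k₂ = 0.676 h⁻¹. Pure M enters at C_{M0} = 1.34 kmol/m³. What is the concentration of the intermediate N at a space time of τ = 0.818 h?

0.204 kmol/m³

For first-order series with pure M initially, C_N(τ) = k₁C_{M0}/(k₂−k₁)·(e^(−k₁τ) − e^(−k₂τ)).
e^(−k₁τ) = e^(−0.273×0.818) = e^(−0.2233) = 0.7999; e^(−k₂τ) = e^(−0.5530) = 0.5752.
C_N = 0.273×1.34/(0.676−0.273) × (0.7999−0.5752) = 0.9077×0.2246 = 0.2039 kmol/m³.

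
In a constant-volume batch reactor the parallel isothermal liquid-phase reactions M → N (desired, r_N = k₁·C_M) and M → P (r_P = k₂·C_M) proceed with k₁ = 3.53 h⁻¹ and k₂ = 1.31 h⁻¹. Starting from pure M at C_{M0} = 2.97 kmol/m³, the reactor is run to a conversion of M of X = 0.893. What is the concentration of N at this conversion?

1.93 kmol/m³

C_M = C_{M0}(1−X) = 0.3178 kmol/m³.
Both paths are first order in M, so the instantaneous fraction to N is constant: dC_N/d(−C_M) = k₁/(k₁+k₂) = 0.7293.
C_N = 0.7293·(C_{M0}−C_M) = 0.7293×2.652 = 1.93 kmol/m³.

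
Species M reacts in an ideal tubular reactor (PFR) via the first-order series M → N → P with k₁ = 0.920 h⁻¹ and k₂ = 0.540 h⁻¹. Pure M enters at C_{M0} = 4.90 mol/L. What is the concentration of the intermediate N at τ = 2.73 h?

For first-order series with pure M initially, C_N(τ) = k₁C_{M0}/(k₂−k₁)·(e^(−k₁τ) − e^(−k₂τ)).
e^(−k₁τ) = e^(−0.920×2.73) = e^(−2.512) = 0.08114; e^(−k₂τ) = e^(−1.474) = 0.2290.
C_N = 0.920×4.90/(0.540−0.920) × (0.08114−0.2290) = (-11.86)×(-0.1478) = 1.754 mol/L.

1.75 mol/L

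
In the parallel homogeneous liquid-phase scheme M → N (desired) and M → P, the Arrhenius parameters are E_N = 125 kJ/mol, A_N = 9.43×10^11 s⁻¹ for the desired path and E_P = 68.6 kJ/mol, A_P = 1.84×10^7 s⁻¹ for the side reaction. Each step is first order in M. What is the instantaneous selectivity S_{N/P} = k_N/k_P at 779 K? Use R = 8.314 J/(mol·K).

8.47

k_N/k_P = (A_N/A_P)·exp[−(E_N−E_P)/(RT)] = (A_N/A_P)·exp[(E_P−E_N)/(RT)].
(E_P−E_N)/(RT) = (68.6−125)×10³/(8.314×779) = -56400/6477 = -8.708.
k_N/k_P = (9.43×10^11/1.84×10^7)·exp(-8.708) = 51250 × 1.652×10^-4 = 8.47.
Since E_N > E_P, raising the temperature improves selectivity toward N.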